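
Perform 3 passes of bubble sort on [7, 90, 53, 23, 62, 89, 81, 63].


Initial: [7, 90, 53, 23, 62, 89, 81, 63]
Pass 1: [7, 53, 23, 62, 89, 81, 63, 90] (6 swaps)
Pass 2: [7, 23, 53, 62, 81, 63, 89, 90] (3 swaps)
Pass 3: [7, 23, 53, 62, 63, 81, 89, 90] (1 swaps)

After 3 passes: [7, 23, 53, 62, 63, 81, 89, 90]


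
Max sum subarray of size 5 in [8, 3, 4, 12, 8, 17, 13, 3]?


[0:5]: 35
[1:6]: 44
[2:7]: 54
[3:8]: 53

Max: 54 at [2:7]


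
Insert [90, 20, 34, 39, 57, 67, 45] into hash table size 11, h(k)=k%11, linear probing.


Insert 90: h=2 -> slot 2
Insert 20: h=9 -> slot 9
Insert 34: h=1 -> slot 1
Insert 39: h=6 -> slot 6
Insert 57: h=2, 1 probes -> slot 3
Insert 67: h=1, 3 probes -> slot 4
Insert 45: h=1, 4 probes -> slot 5

Table: [None, 34, 90, 57, 67, 45, 39, None, None, 20, None]


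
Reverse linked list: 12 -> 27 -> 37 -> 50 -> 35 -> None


Step 1: curr=12, set curr.next=prev(None) | reversed so far: 12
Step 2: curr=27, set curr.next=prev(12) | reversed so far: 27 -> 12
Step 3: curr=37, set curr.next=prev(27) | reversed so far: 37 -> 27 -> 12
Step 4: curr=50, set curr.next=prev(37) | reversed so far: 50 -> 37 -> 27 -> 12
Step 5: curr=35, set curr.next=prev(50) | reversed so far: 35 -> 50 -> 37 -> 27 -> 12

35 -> 50 -> 37 -> 27 -> 12 -> None


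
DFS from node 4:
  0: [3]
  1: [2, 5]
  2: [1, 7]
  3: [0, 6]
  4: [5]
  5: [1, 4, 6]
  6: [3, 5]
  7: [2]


Visit 4, push [5]
Visit 5, push [6, 1]
Visit 1, push [2]
Visit 2, push [7]
Visit 7, push []
Visit 6, push [3]
Visit 3, push [0]
Visit 0, push []

DFS order: [4, 5, 1, 2, 7, 6, 3, 0]


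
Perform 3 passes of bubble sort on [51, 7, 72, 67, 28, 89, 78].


Initial: [51, 7, 72, 67, 28, 89, 78]
Pass 1: [7, 51, 67, 28, 72, 78, 89] (4 swaps)
Pass 2: [7, 51, 28, 67, 72, 78, 89] (1 swaps)
Pass 3: [7, 28, 51, 67, 72, 78, 89] (1 swaps)

After 3 passes: [7, 28, 51, 67, 72, 78, 89]


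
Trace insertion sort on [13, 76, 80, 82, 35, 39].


Initial: [13, 76, 80, 82, 35, 39]
Insert 76: [13, 76, 80, 82, 35, 39]
Insert 80: [13, 76, 80, 82, 35, 39]
Insert 82: [13, 76, 80, 82, 35, 39]
Insert 35: [13, 35, 76, 80, 82, 39]
Insert 39: [13, 35, 39, 76, 80, 82]

Sorted: [13, 35, 39, 76, 80, 82]


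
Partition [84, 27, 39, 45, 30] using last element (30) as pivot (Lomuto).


Pivot: 30
  27 <= 30: swap -> [27, 84, 39, 45, 30]
Place pivot at 1: [27, 30, 39, 45, 84]

Partitioned: [27, 30, 39, 45, 84]


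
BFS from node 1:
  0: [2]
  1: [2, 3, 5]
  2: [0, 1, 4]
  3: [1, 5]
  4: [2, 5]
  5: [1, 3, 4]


Visit 1, enqueue [2, 3, 5]
Visit 2, enqueue [0, 4]
Visit 3, enqueue []
Visit 5, enqueue []
Visit 0, enqueue []
Visit 4, enqueue []

BFS order: [1, 2, 3, 5, 0, 4]


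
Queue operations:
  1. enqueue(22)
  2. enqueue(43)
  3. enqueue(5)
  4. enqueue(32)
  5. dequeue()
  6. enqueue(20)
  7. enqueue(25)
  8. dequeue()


enqueue(22) -> [22]
enqueue(43) -> [22, 43]
enqueue(5) -> [22, 43, 5]
enqueue(32) -> [22, 43, 5, 32]
dequeue()->22, [43, 5, 32]
enqueue(20) -> [43, 5, 32, 20]
enqueue(25) -> [43, 5, 32, 20, 25]
dequeue()->43, [5, 32, 20, 25]

Final queue: [5, 32, 20, 25]


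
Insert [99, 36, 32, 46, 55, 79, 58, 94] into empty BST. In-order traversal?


Insert 99: root
Insert 36: L from 99
Insert 32: L from 99 -> L from 36
Insert 46: L from 99 -> R from 36
Insert 55: L from 99 -> R from 36 -> R from 46
Insert 79: L from 99 -> R from 36 -> R from 46 -> R from 55
Insert 58: L from 99 -> R from 36 -> R from 46 -> R from 55 -> L from 79
Insert 94: L from 99 -> R from 36 -> R from 46 -> R from 55 -> R from 79

In-order: [32, 36, 46, 55, 58, 79, 94, 99]


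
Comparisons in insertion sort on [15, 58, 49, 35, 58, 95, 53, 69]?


Algorithm: insertion sort
Input: [15, 58, 49, 35, 58, 95, 53, 69]
Sorted: [15, 35, 49, 53, 58, 58, 69, 95]

14


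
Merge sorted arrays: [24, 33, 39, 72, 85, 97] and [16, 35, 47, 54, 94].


Take 16 from B
Take 24 from A
Take 33 from A
Take 35 from B
Take 39 from A
Take 47 from B
Take 54 from B
Take 72 from A
Take 85 from A
Take 94 from B

Merged: [16, 24, 33, 35, 39, 47, 54, 72, 85, 94, 97]


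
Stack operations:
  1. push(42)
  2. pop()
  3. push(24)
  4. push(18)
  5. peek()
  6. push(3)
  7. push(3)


push(42) -> [42]
pop()->42, []
push(24) -> [24]
push(18) -> [24, 18]
peek()->18
push(3) -> [24, 18, 3]
push(3) -> [24, 18, 3, 3]

Final stack: [24, 18, 3, 3]


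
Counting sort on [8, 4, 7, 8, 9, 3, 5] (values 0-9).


Input: [8, 4, 7, 8, 9, 3, 5]
Counts: [0, 0, 0, 1, 1, 1, 0, 1, 2, 1]

Sorted: [3, 4, 5, 7, 8, 8, 9]


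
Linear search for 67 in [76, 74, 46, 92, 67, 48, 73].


i=0: 76!=67
i=1: 74!=67
i=2: 46!=67
i=3: 92!=67
i=4: 67==67 found!

Found at 4, 5 comps


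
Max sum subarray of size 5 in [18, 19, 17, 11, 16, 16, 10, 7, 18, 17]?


[0:5]: 81
[1:6]: 79
[2:7]: 70
[3:8]: 60
[4:9]: 67
[5:10]: 68

Max: 81 at [0:5]


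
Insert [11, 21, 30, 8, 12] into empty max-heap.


Insert 11: [11]
Insert 21: [21, 11]
Insert 30: [30, 11, 21]
Insert 8: [30, 11, 21, 8]
Insert 12: [30, 12, 21, 8, 11]

Final heap: [30, 12, 21, 8, 11]


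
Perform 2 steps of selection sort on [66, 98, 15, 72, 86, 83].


Initial: [66, 98, 15, 72, 86, 83]
Step 1: min=15 at 2
  Swap: [15, 98, 66, 72, 86, 83]
Step 2: min=66 at 2
  Swap: [15, 66, 98, 72, 86, 83]

After 2 steps: [15, 66, 98, 72, 86, 83]


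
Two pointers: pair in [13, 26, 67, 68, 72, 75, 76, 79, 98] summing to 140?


lo=0(13)+hi=8(98)=111
lo=1(26)+hi=8(98)=124
lo=2(67)+hi=8(98)=165
lo=2(67)+hi=7(79)=146
lo=2(67)+hi=6(76)=143
lo=2(67)+hi=5(75)=142
lo=2(67)+hi=4(72)=139
lo=3(68)+hi=4(72)=140

Yes: 68+72=140


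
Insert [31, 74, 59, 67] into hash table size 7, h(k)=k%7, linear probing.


Insert 31: h=3 -> slot 3
Insert 74: h=4 -> slot 4
Insert 59: h=3, 2 probes -> slot 5
Insert 67: h=4, 2 probes -> slot 6

Table: [None, None, None, 31, 74, 59, 67]


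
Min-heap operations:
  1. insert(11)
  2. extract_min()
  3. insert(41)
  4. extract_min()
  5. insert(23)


insert(11) -> [11]
extract_min()->11, []
insert(41) -> [41]
extract_min()->41, []
insert(23) -> [23]

Final heap: [23]


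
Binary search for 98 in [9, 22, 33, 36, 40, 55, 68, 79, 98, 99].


Step 1: lo=0, hi=9, mid=4, val=40
Step 2: lo=5, hi=9, mid=7, val=79
Step 3: lo=8, hi=9, mid=8, val=98

Found at index 8


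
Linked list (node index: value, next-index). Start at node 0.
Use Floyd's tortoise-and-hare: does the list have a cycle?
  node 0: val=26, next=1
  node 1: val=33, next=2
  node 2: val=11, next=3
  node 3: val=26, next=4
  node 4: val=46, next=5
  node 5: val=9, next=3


Floyd's tortoise (slow, +1) and hare (fast, +2):
  init: slow=0, fast=0
  step 1: slow=1, fast=2
  step 2: slow=2, fast=4
  step 3: slow=3, fast=3
  slow == fast at node 3: cycle detected

Cycle: yes


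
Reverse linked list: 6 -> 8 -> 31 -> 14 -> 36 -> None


Step 1: curr=6, set curr.next=prev(None) | reversed so far: 6
Step 2: curr=8, set curr.next=prev(6) | reversed so far: 8 -> 6
Step 3: curr=31, set curr.next=prev(8) | reversed so far: 31 -> 8 -> 6
Step 4: curr=14, set curr.next=prev(31) | reversed so far: 14 -> 31 -> 8 -> 6
Step 5: curr=36, set curr.next=prev(14) | reversed so far: 36 -> 14 -> 31 -> 8 -> 6

36 -> 14 -> 31 -> 8 -> 6 -> None


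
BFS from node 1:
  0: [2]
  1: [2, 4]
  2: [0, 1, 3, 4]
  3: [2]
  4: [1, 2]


Visit 1, enqueue [2, 4]
Visit 2, enqueue [0, 3]
Visit 4, enqueue []
Visit 0, enqueue []
Visit 3, enqueue []

BFS order: [1, 2, 4, 0, 3]


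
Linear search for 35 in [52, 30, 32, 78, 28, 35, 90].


i=0: 52!=35
i=1: 30!=35
i=2: 32!=35
i=3: 78!=35
i=4: 28!=35
i=5: 35==35 found!

Found at 5, 6 comps


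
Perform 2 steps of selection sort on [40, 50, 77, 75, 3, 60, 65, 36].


Initial: [40, 50, 77, 75, 3, 60, 65, 36]
Step 1: min=3 at 4
  Swap: [3, 50, 77, 75, 40, 60, 65, 36]
Step 2: min=36 at 7
  Swap: [3, 36, 77, 75, 40, 60, 65, 50]

After 2 steps: [3, 36, 77, 75, 40, 60, 65, 50]


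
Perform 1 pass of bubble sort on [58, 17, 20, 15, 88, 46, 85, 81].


Initial: [58, 17, 20, 15, 88, 46, 85, 81]
Pass 1: [17, 20, 15, 58, 46, 85, 81, 88] (6 swaps)

After 1 pass: [17, 20, 15, 58, 46, 85, 81, 88]


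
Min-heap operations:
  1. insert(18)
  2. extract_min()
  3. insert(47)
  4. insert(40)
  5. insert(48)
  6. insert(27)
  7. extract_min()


insert(18) -> [18]
extract_min()->18, []
insert(47) -> [47]
insert(40) -> [40, 47]
insert(48) -> [40, 47, 48]
insert(27) -> [27, 40, 48, 47]
extract_min()->27, [40, 47, 48]

Final heap: [40, 47, 48]


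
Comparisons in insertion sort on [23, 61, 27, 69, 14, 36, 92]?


Algorithm: insertion sort
Input: [23, 61, 27, 69, 14, 36, 92]
Sorted: [14, 23, 27, 36, 61, 69, 92]

12


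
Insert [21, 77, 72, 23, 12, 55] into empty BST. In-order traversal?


Insert 21: root
Insert 77: R from 21
Insert 72: R from 21 -> L from 77
Insert 23: R from 21 -> L from 77 -> L from 72
Insert 12: L from 21
Insert 55: R from 21 -> L from 77 -> L from 72 -> R from 23

In-order: [12, 21, 23, 55, 72, 77]


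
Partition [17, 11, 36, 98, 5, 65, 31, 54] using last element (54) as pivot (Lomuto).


Pivot: 54
  17 <= 54: advance i (no swap)
  11 <= 54: advance i (no swap)
  36 <= 54: advance i (no swap)
  5 <= 54: swap -> [17, 11, 36, 5, 98, 65, 31, 54]
  31 <= 54: swap -> [17, 11, 36, 5, 31, 65, 98, 54]
Place pivot at 5: [17, 11, 36, 5, 31, 54, 98, 65]

Partitioned: [17, 11, 36, 5, 31, 54, 98, 65]


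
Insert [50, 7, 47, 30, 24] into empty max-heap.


Insert 50: [50]
Insert 7: [50, 7]
Insert 47: [50, 7, 47]
Insert 30: [50, 30, 47, 7]
Insert 24: [50, 30, 47, 7, 24]

Final heap: [50, 30, 47, 7, 24]


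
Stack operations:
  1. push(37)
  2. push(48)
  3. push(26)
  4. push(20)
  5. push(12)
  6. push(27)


push(37) -> [37]
push(48) -> [37, 48]
push(26) -> [37, 48, 26]
push(20) -> [37, 48, 26, 20]
push(12) -> [37, 48, 26, 20, 12]
push(27) -> [37, 48, 26, 20, 12, 27]

Final stack: [37, 48, 26, 20, 12, 27]


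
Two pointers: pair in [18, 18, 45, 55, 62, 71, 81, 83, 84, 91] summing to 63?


lo=0(18)+hi=9(91)=109
lo=0(18)+hi=8(84)=102
lo=0(18)+hi=7(83)=101
lo=0(18)+hi=6(81)=99
lo=0(18)+hi=5(71)=89
lo=0(18)+hi=4(62)=80
lo=0(18)+hi=3(55)=73
lo=0(18)+hi=2(45)=63

Yes: 18+45=63


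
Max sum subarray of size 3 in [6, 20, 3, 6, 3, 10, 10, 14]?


[0:3]: 29
[1:4]: 29
[2:5]: 12
[3:6]: 19
[4:7]: 23
[5:8]: 34

Max: 34 at [5:8]


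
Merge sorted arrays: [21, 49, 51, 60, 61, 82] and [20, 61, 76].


Take 20 from B
Take 21 from A
Take 49 from A
Take 51 from A
Take 60 from A
Take 61 from A
Take 61 from B
Take 76 from B

Merged: [20, 21, 49, 51, 60, 61, 61, 76, 82]


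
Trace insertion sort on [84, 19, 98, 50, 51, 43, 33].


Initial: [84, 19, 98, 50, 51, 43, 33]
Insert 19: [19, 84, 98, 50, 51, 43, 33]
Insert 98: [19, 84, 98, 50, 51, 43, 33]
Insert 50: [19, 50, 84, 98, 51, 43, 33]
Insert 51: [19, 50, 51, 84, 98, 43, 33]
Insert 43: [19, 43, 50, 51, 84, 98, 33]
Insert 33: [19, 33, 43, 50, 51, 84, 98]

Sorted: [19, 33, 43, 50, 51, 84, 98]


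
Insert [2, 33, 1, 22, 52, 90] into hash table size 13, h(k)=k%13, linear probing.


Insert 2: h=2 -> slot 2
Insert 33: h=7 -> slot 7
Insert 1: h=1 -> slot 1
Insert 22: h=9 -> slot 9
Insert 52: h=0 -> slot 0
Insert 90: h=12 -> slot 12

Table: [52, 1, 2, None, None, None, None, 33, None, 22, None, None, 90]


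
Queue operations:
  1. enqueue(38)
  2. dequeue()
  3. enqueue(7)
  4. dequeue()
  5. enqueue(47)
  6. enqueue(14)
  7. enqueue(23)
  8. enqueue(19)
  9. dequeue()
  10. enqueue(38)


enqueue(38) -> [38]
dequeue()->38, []
enqueue(7) -> [7]
dequeue()->7, []
enqueue(47) -> [47]
enqueue(14) -> [47, 14]
enqueue(23) -> [47, 14, 23]
enqueue(19) -> [47, 14, 23, 19]
dequeue()->47, [14, 23, 19]
enqueue(38) -> [14, 23, 19, 38]

Final queue: [14, 23, 19, 38]


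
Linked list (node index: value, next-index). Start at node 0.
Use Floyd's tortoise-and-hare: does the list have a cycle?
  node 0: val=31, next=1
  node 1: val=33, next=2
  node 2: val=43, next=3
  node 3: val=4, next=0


Floyd's tortoise (slow, +1) and hare (fast, +2):
  init: slow=0, fast=0
  step 1: slow=1, fast=2
  step 2: slow=2, fast=0
  step 3: slow=3, fast=2
  step 4: slow=0, fast=0
  slow == fast at node 0: cycle detected

Cycle: yes


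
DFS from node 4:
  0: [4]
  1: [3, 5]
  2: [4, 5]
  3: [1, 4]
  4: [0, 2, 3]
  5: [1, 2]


Visit 4, push [3, 2, 0]
Visit 0, push []
Visit 2, push [5]
Visit 5, push [1]
Visit 1, push [3]
Visit 3, push []

DFS order: [4, 0, 2, 5, 1, 3]


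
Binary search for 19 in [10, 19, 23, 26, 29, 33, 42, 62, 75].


Step 1: lo=0, hi=8, mid=4, val=29
Step 2: lo=0, hi=3, mid=1, val=19

Found at index 1


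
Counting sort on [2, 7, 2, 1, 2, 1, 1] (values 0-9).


Input: [2, 7, 2, 1, 2, 1, 1]
Counts: [0, 3, 3, 0, 0, 0, 0, 1, 0, 0]

Sorted: [1, 1, 1, 2, 2, 2, 7]


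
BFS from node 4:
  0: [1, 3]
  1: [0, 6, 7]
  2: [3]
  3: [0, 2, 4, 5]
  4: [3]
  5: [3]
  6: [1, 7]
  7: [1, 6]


Visit 4, enqueue [3]
Visit 3, enqueue [0, 2, 5]
Visit 0, enqueue [1]
Visit 2, enqueue []
Visit 5, enqueue []
Visit 1, enqueue [6, 7]
Visit 6, enqueue []
Visit 7, enqueue []

BFS order: [4, 3, 0, 2, 5, 1, 6, 7]


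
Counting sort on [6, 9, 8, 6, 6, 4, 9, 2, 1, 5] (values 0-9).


Input: [6, 9, 8, 6, 6, 4, 9, 2, 1, 5]
Counts: [0, 1, 1, 0, 1, 1, 3, 0, 1, 2]

Sorted: [1, 2, 4, 5, 6, 6, 6, 8, 9, 9]


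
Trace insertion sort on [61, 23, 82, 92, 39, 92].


Initial: [61, 23, 82, 92, 39, 92]
Insert 23: [23, 61, 82, 92, 39, 92]
Insert 82: [23, 61, 82, 92, 39, 92]
Insert 92: [23, 61, 82, 92, 39, 92]
Insert 39: [23, 39, 61, 82, 92, 92]
Insert 92: [23, 39, 61, 82, 92, 92]

Sorted: [23, 39, 61, 82, 92, 92]


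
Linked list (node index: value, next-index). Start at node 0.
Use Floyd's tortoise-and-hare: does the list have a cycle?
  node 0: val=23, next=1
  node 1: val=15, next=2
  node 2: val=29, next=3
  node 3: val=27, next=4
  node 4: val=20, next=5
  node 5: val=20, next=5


Floyd's tortoise (slow, +1) and hare (fast, +2):
  init: slow=0, fast=0
  step 1: slow=1, fast=2
  step 2: slow=2, fast=4
  step 3: slow=3, fast=5
  step 4: slow=4, fast=5
  step 5: slow=5, fast=5
  slow == fast at node 5: cycle detected

Cycle: yes


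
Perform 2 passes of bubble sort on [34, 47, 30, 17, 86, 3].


Initial: [34, 47, 30, 17, 86, 3]
Pass 1: [34, 30, 17, 47, 3, 86] (3 swaps)
Pass 2: [30, 17, 34, 3, 47, 86] (3 swaps)

After 2 passes: [30, 17, 34, 3, 47, 86]


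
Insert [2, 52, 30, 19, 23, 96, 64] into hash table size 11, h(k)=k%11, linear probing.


Insert 2: h=2 -> slot 2
Insert 52: h=8 -> slot 8
Insert 30: h=8, 1 probes -> slot 9
Insert 19: h=8, 2 probes -> slot 10
Insert 23: h=1 -> slot 1
Insert 96: h=8, 3 probes -> slot 0
Insert 64: h=9, 5 probes -> slot 3

Table: [96, 23, 2, 64, None, None, None, None, 52, 30, 19]


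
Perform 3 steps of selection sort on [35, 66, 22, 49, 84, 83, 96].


Initial: [35, 66, 22, 49, 84, 83, 96]
Step 1: min=22 at 2
  Swap: [22, 66, 35, 49, 84, 83, 96]
Step 2: min=35 at 2
  Swap: [22, 35, 66, 49, 84, 83, 96]
Step 3: min=49 at 3
  Swap: [22, 35, 49, 66, 84, 83, 96]

After 3 steps: [22, 35, 49, 66, 84, 83, 96]


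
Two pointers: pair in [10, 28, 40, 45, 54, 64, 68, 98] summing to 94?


lo=0(10)+hi=7(98)=108
lo=0(10)+hi=6(68)=78
lo=1(28)+hi=6(68)=96
lo=1(28)+hi=5(64)=92
lo=2(40)+hi=5(64)=104
lo=2(40)+hi=4(54)=94

Yes: 40+54=94


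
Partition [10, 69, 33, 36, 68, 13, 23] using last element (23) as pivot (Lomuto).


Pivot: 23
  10 <= 23: advance i (no swap)
  13 <= 23: swap -> [10, 13, 33, 36, 68, 69, 23]
Place pivot at 2: [10, 13, 23, 36, 68, 69, 33]

Partitioned: [10, 13, 23, 36, 68, 69, 33]


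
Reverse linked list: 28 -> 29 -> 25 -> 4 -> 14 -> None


Step 1: curr=28, set curr.next=prev(None) | reversed so far: 28
Step 2: curr=29, set curr.next=prev(28) | reversed so far: 29 -> 28
Step 3: curr=25, set curr.next=prev(29) | reversed so far: 25 -> 29 -> 28
Step 4: curr=4, set curr.next=prev(25) | reversed so far: 4 -> 25 -> 29 -> 28
Step 5: curr=14, set curr.next=prev(4) | reversed so far: 14 -> 4 -> 25 -> 29 -> 28

14 -> 4 -> 25 -> 29 -> 28 -> None


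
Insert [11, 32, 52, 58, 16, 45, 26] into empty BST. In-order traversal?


Insert 11: root
Insert 32: R from 11
Insert 52: R from 11 -> R from 32
Insert 58: R from 11 -> R from 32 -> R from 52
Insert 16: R from 11 -> L from 32
Insert 45: R from 11 -> R from 32 -> L from 52
Insert 26: R from 11 -> L from 32 -> R from 16

In-order: [11, 16, 26, 32, 45, 52, 58]


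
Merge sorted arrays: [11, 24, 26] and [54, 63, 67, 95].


Take 11 from A
Take 24 from A
Take 26 from A

Merged: [11, 24, 26, 54, 63, 67, 95]


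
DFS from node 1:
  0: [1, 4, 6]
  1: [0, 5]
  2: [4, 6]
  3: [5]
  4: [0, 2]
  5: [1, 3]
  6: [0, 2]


Visit 1, push [5, 0]
Visit 0, push [6, 4]
Visit 4, push [2]
Visit 2, push [6]
Visit 6, push []
Visit 5, push [3]
Visit 3, push []

DFS order: [1, 0, 4, 2, 6, 5, 3]


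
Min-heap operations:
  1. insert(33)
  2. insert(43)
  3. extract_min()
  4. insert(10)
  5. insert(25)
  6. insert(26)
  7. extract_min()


insert(33) -> [33]
insert(43) -> [33, 43]
extract_min()->33, [43]
insert(10) -> [10, 43]
insert(25) -> [10, 43, 25]
insert(26) -> [10, 26, 25, 43]
extract_min()->10, [25, 26, 43]

Final heap: [25, 26, 43]


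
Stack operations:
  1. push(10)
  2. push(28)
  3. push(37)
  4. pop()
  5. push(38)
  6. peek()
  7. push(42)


push(10) -> [10]
push(28) -> [10, 28]
push(37) -> [10, 28, 37]
pop()->37, [10, 28]
push(38) -> [10, 28, 38]
peek()->38
push(42) -> [10, 28, 38, 42]

Final stack: [10, 28, 38, 42]


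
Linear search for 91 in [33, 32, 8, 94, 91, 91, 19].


i=0: 33!=91
i=1: 32!=91
i=2: 8!=91
i=3: 94!=91
i=4: 91==91 found!

Found at 4, 5 comps


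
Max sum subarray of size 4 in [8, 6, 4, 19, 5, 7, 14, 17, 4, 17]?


[0:4]: 37
[1:5]: 34
[2:6]: 35
[3:7]: 45
[4:8]: 43
[5:9]: 42
[6:10]: 52

Max: 52 at [6:10]


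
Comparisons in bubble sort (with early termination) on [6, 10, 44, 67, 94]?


Algorithm: bubble sort (with early termination)
Input: [6, 10, 44, 67, 94]
Sorted: [6, 10, 44, 67, 94]

4


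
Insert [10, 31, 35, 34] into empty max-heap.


Insert 10: [10]
Insert 31: [31, 10]
Insert 35: [35, 10, 31]
Insert 34: [35, 34, 31, 10]

Final heap: [35, 34, 31, 10]


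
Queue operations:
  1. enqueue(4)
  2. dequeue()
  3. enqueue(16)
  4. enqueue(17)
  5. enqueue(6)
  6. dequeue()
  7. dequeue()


enqueue(4) -> [4]
dequeue()->4, []
enqueue(16) -> [16]
enqueue(17) -> [16, 17]
enqueue(6) -> [16, 17, 6]
dequeue()->16, [17, 6]
dequeue()->17, [6]

Final queue: [6]


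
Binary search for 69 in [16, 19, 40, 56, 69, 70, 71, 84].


Step 1: lo=0, hi=7, mid=3, val=56
Step 2: lo=4, hi=7, mid=5, val=70
Step 3: lo=4, hi=4, mid=4, val=69

Found at index 4


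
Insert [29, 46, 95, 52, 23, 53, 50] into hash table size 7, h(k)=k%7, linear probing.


Insert 29: h=1 -> slot 1
Insert 46: h=4 -> slot 4
Insert 95: h=4, 1 probes -> slot 5
Insert 52: h=3 -> slot 3
Insert 23: h=2 -> slot 2
Insert 53: h=4, 2 probes -> slot 6
Insert 50: h=1, 6 probes -> slot 0

Table: [50, 29, 23, 52, 46, 95, 53]


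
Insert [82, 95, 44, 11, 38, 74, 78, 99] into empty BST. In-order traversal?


Insert 82: root
Insert 95: R from 82
Insert 44: L from 82
Insert 11: L from 82 -> L from 44
Insert 38: L from 82 -> L from 44 -> R from 11
Insert 74: L from 82 -> R from 44
Insert 78: L from 82 -> R from 44 -> R from 74
Insert 99: R from 82 -> R from 95

In-order: [11, 38, 44, 74, 78, 82, 95, 99]


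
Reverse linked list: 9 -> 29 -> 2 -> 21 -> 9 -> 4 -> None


Step 1: curr=9, set curr.next=prev(None) | reversed so far: 9
Step 2: curr=29, set curr.next=prev(9) | reversed so far: 29 -> 9
Step 3: curr=2, set curr.next=prev(29) | reversed so far: 2 -> 29 -> 9
Step 4: curr=21, set curr.next=prev(2) | reversed so far: 21 -> 2 -> 29 -> 9
Step 5: curr=9, set curr.next=prev(21) | reversed so far: 9 -> 21 -> 2 -> 29 -> 9
Step 6: curr=4, set curr.next=prev(9) | reversed so far: 4 -> 9 -> 21 -> 2 -> 29 -> 9

4 -> 9 -> 21 -> 2 -> 29 -> 9 -> None


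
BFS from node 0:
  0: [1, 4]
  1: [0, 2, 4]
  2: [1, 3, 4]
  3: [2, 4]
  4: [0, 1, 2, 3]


Visit 0, enqueue [1, 4]
Visit 1, enqueue [2]
Visit 4, enqueue [3]
Visit 2, enqueue []
Visit 3, enqueue []

BFS order: [0, 1, 4, 2, 3]


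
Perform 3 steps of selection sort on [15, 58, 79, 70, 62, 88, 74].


Initial: [15, 58, 79, 70, 62, 88, 74]
Step 1: min=15 at 0
  Swap: [15, 58, 79, 70, 62, 88, 74]
Step 2: min=58 at 1
  Swap: [15, 58, 79, 70, 62, 88, 74]
Step 3: min=62 at 4
  Swap: [15, 58, 62, 70, 79, 88, 74]

After 3 steps: [15, 58, 62, 70, 79, 88, 74]


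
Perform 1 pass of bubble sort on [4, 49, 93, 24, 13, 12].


Initial: [4, 49, 93, 24, 13, 12]
Pass 1: [4, 49, 24, 13, 12, 93] (3 swaps)

After 1 pass: [4, 49, 24, 13, 12, 93]


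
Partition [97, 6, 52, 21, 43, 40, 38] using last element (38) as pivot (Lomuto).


Pivot: 38
  6 <= 38: swap -> [6, 97, 52, 21, 43, 40, 38]
  21 <= 38: swap -> [6, 21, 52, 97, 43, 40, 38]
Place pivot at 2: [6, 21, 38, 97, 43, 40, 52]

Partitioned: [6, 21, 38, 97, 43, 40, 52]


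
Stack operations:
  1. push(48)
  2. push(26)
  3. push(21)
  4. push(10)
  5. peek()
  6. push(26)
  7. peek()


push(48) -> [48]
push(26) -> [48, 26]
push(21) -> [48, 26, 21]
push(10) -> [48, 26, 21, 10]
peek()->10
push(26) -> [48, 26, 21, 10, 26]
peek()->26

Final stack: [48, 26, 21, 10, 26]


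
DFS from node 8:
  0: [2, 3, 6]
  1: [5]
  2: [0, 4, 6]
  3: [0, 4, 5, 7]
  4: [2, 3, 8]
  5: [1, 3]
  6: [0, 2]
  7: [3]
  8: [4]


Visit 8, push [4]
Visit 4, push [3, 2]
Visit 2, push [6, 0]
Visit 0, push [6, 3]
Visit 3, push [7, 5]
Visit 5, push [1]
Visit 1, push []
Visit 7, push []
Visit 6, push []

DFS order: [8, 4, 2, 0, 3, 5, 1, 7, 6]


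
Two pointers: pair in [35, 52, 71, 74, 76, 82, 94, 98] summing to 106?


lo=0(35)+hi=7(98)=133
lo=0(35)+hi=6(94)=129
lo=0(35)+hi=5(82)=117
lo=0(35)+hi=4(76)=111
lo=0(35)+hi=3(74)=109
lo=0(35)+hi=2(71)=106

Yes: 35+71=106


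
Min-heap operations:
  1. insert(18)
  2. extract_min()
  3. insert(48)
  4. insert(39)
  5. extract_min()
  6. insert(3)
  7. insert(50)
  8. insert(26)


insert(18) -> [18]
extract_min()->18, []
insert(48) -> [48]
insert(39) -> [39, 48]
extract_min()->39, [48]
insert(3) -> [3, 48]
insert(50) -> [3, 48, 50]
insert(26) -> [3, 26, 50, 48]

Final heap: [3, 26, 50, 48]


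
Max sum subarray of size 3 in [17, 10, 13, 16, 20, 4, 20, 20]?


[0:3]: 40
[1:4]: 39
[2:5]: 49
[3:6]: 40
[4:7]: 44
[5:8]: 44

Max: 49 at [2:5]


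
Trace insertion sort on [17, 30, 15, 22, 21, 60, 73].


Initial: [17, 30, 15, 22, 21, 60, 73]
Insert 30: [17, 30, 15, 22, 21, 60, 73]
Insert 15: [15, 17, 30, 22, 21, 60, 73]
Insert 22: [15, 17, 22, 30, 21, 60, 73]
Insert 21: [15, 17, 21, 22, 30, 60, 73]
Insert 60: [15, 17, 21, 22, 30, 60, 73]
Insert 73: [15, 17, 21, 22, 30, 60, 73]

Sorted: [15, 17, 21, 22, 30, 60, 73]


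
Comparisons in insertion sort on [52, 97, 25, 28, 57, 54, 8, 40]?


Algorithm: insertion sort
Input: [52, 97, 25, 28, 57, 54, 8, 40]
Sorted: [8, 25, 28, 40, 52, 54, 57, 97]

22


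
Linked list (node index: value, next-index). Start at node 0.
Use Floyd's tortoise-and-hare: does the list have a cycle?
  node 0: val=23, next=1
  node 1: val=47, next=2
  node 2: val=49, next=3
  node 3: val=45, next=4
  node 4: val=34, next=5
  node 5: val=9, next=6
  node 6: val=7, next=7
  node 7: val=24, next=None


Floyd's tortoise (slow, +1) and hare (fast, +2):
  init: slow=0, fast=0
  step 1: slow=1, fast=2
  step 2: slow=2, fast=4
  step 3: slow=3, fast=6
  step 4: fast 6->7->None, no cycle

Cycle: no


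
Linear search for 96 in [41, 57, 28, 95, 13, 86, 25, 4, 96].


i=0: 41!=96
i=1: 57!=96
i=2: 28!=96
i=3: 95!=96
i=4: 13!=96
i=5: 86!=96
i=6: 25!=96
i=7: 4!=96
i=8: 96==96 found!

Found at 8, 9 comps


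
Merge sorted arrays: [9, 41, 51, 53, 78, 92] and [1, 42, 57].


Take 1 from B
Take 9 from A
Take 41 from A
Take 42 from B
Take 51 from A
Take 53 from A
Take 57 from B

Merged: [1, 9, 41, 42, 51, 53, 57, 78, 92]


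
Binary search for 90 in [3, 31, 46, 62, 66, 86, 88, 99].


Step 1: lo=0, hi=7, mid=3, val=62
Step 2: lo=4, hi=7, mid=5, val=86
Step 3: lo=6, hi=7, mid=6, val=88
Step 4: lo=7, hi=7, mid=7, val=99

Not found


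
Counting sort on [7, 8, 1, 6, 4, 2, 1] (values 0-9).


Input: [7, 8, 1, 6, 4, 2, 1]
Counts: [0, 2, 1, 0, 1, 0, 1, 1, 1, 0]

Sorted: [1, 1, 2, 4, 6, 7, 8]


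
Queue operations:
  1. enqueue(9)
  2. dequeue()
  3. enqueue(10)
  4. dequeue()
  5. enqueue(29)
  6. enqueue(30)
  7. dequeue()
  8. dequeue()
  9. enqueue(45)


enqueue(9) -> [9]
dequeue()->9, []
enqueue(10) -> [10]
dequeue()->10, []
enqueue(29) -> [29]
enqueue(30) -> [29, 30]
dequeue()->29, [30]
dequeue()->30, []
enqueue(45) -> [45]

Final queue: [45]


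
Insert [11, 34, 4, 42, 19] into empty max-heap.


Insert 11: [11]
Insert 34: [34, 11]
Insert 4: [34, 11, 4]
Insert 42: [42, 34, 4, 11]
Insert 19: [42, 34, 4, 11, 19]

Final heap: [42, 34, 4, 11, 19]


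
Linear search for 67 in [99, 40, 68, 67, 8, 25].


i=0: 99!=67
i=1: 40!=67
i=2: 68!=67
i=3: 67==67 found!

Found at 3, 4 comps


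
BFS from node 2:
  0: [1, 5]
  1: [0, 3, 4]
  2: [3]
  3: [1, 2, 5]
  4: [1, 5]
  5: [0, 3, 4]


Visit 2, enqueue [3]
Visit 3, enqueue [1, 5]
Visit 1, enqueue [0, 4]
Visit 5, enqueue []
Visit 0, enqueue []
Visit 4, enqueue []

BFS order: [2, 3, 1, 5, 0, 4]


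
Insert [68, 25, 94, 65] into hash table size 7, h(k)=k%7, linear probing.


Insert 68: h=5 -> slot 5
Insert 25: h=4 -> slot 4
Insert 94: h=3 -> slot 3
Insert 65: h=2 -> slot 2

Table: [None, None, 65, 94, 25, 68, None]


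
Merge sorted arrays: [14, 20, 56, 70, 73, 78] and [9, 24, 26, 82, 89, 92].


Take 9 from B
Take 14 from A
Take 20 from A
Take 24 from B
Take 26 from B
Take 56 from A
Take 70 from A
Take 73 from A
Take 78 from A

Merged: [9, 14, 20, 24, 26, 56, 70, 73, 78, 82, 89, 92]


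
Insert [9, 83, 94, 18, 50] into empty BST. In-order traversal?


Insert 9: root
Insert 83: R from 9
Insert 94: R from 9 -> R from 83
Insert 18: R from 9 -> L from 83
Insert 50: R from 9 -> L from 83 -> R from 18

In-order: [9, 18, 50, 83, 94]


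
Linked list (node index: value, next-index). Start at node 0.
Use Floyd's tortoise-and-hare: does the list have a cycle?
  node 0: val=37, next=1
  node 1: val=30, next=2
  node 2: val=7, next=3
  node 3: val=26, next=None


Floyd's tortoise (slow, +1) and hare (fast, +2):
  init: slow=0, fast=0
  step 1: slow=1, fast=2
  step 2: fast 2->3->None, no cycle

Cycle: no


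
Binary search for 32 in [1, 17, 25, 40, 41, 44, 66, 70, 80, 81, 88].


Step 1: lo=0, hi=10, mid=5, val=44
Step 2: lo=0, hi=4, mid=2, val=25
Step 3: lo=3, hi=4, mid=3, val=40

Not found


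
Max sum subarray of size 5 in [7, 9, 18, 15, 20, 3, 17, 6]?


[0:5]: 69
[1:6]: 65
[2:7]: 73
[3:8]: 61

Max: 73 at [2:7]


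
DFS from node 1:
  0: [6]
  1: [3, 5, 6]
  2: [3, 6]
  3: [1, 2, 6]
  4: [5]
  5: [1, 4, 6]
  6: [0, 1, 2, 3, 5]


Visit 1, push [6, 5, 3]
Visit 3, push [6, 2]
Visit 2, push [6]
Visit 6, push [5, 0]
Visit 0, push []
Visit 5, push [4]
Visit 4, push []

DFS order: [1, 3, 2, 6, 0, 5, 4]


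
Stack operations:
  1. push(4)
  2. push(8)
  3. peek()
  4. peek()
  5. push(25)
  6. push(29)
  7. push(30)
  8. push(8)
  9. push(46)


push(4) -> [4]
push(8) -> [4, 8]
peek()->8
peek()->8
push(25) -> [4, 8, 25]
push(29) -> [4, 8, 25, 29]
push(30) -> [4, 8, 25, 29, 30]
push(8) -> [4, 8, 25, 29, 30, 8]
push(46) -> [4, 8, 25, 29, 30, 8, 46]

Final stack: [4, 8, 25, 29, 30, 8, 46]


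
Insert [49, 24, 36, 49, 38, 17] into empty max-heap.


Insert 49: [49]
Insert 24: [49, 24]
Insert 36: [49, 24, 36]
Insert 49: [49, 49, 36, 24]
Insert 38: [49, 49, 36, 24, 38]
Insert 17: [49, 49, 36, 24, 38, 17]

Final heap: [49, 49, 36, 24, 38, 17]


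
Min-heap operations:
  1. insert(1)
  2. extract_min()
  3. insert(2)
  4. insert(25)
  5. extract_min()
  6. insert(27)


insert(1) -> [1]
extract_min()->1, []
insert(2) -> [2]
insert(25) -> [2, 25]
extract_min()->2, [25]
insert(27) -> [25, 27]

Final heap: [25, 27]


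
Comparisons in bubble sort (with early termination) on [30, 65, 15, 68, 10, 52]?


Algorithm: bubble sort (with early termination)
Input: [30, 65, 15, 68, 10, 52]
Sorted: [10, 15, 30, 52, 65, 68]

15


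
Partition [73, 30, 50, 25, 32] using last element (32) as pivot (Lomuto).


Pivot: 32
  30 <= 32: swap -> [30, 73, 50, 25, 32]
  25 <= 32: swap -> [30, 25, 50, 73, 32]
Place pivot at 2: [30, 25, 32, 73, 50]

Partitioned: [30, 25, 32, 73, 50]


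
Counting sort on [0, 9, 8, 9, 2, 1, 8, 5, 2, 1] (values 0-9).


Input: [0, 9, 8, 9, 2, 1, 8, 5, 2, 1]
Counts: [1, 2, 2, 0, 0, 1, 0, 0, 2, 2]

Sorted: [0, 1, 1, 2, 2, 5, 8, 8, 9, 9]


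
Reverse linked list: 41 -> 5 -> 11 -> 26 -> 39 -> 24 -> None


Step 1: curr=41, set curr.next=prev(None) | reversed so far: 41
Step 2: curr=5, set curr.next=prev(41) | reversed so far: 5 -> 41
Step 3: curr=11, set curr.next=prev(5) | reversed so far: 11 -> 5 -> 41
Step 4: curr=26, set curr.next=prev(11) | reversed so far: 26 -> 11 -> 5 -> 41
Step 5: curr=39, set curr.next=prev(26) | reversed so far: 39 -> 26 -> 11 -> 5 -> 41
Step 6: curr=24, set curr.next=prev(39) | reversed so far: 24 -> 39 -> 26 -> 11 -> 5 -> 41

24 -> 39 -> 26 -> 11 -> 5 -> 41 -> None


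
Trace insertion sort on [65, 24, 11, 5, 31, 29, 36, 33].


Initial: [65, 24, 11, 5, 31, 29, 36, 33]
Insert 24: [24, 65, 11, 5, 31, 29, 36, 33]
Insert 11: [11, 24, 65, 5, 31, 29, 36, 33]
Insert 5: [5, 11, 24, 65, 31, 29, 36, 33]
Insert 31: [5, 11, 24, 31, 65, 29, 36, 33]
Insert 29: [5, 11, 24, 29, 31, 65, 36, 33]
Insert 36: [5, 11, 24, 29, 31, 36, 65, 33]
Insert 33: [5, 11, 24, 29, 31, 33, 36, 65]

Sorted: [5, 11, 24, 29, 31, 33, 36, 65]


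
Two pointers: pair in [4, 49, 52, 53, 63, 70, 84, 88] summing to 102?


lo=0(4)+hi=7(88)=92
lo=1(49)+hi=7(88)=137
lo=1(49)+hi=6(84)=133
lo=1(49)+hi=5(70)=119
lo=1(49)+hi=4(63)=112
lo=1(49)+hi=3(53)=102

Yes: 49+53=102


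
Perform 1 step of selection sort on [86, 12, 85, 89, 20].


Initial: [86, 12, 85, 89, 20]
Step 1: min=12 at 1
  Swap: [12, 86, 85, 89, 20]

After 1 step: [12, 86, 85, 89, 20]


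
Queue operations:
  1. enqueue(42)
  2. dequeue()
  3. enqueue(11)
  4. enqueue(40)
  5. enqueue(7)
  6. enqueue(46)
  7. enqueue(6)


enqueue(42) -> [42]
dequeue()->42, []
enqueue(11) -> [11]
enqueue(40) -> [11, 40]
enqueue(7) -> [11, 40, 7]
enqueue(46) -> [11, 40, 7, 46]
enqueue(6) -> [11, 40, 7, 46, 6]

Final queue: [11, 40, 7, 46, 6]


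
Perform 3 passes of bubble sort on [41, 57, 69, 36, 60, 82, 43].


Initial: [41, 57, 69, 36, 60, 82, 43]
Pass 1: [41, 57, 36, 60, 69, 43, 82] (3 swaps)
Pass 2: [41, 36, 57, 60, 43, 69, 82] (2 swaps)
Pass 3: [36, 41, 57, 43, 60, 69, 82] (2 swaps)

After 3 passes: [36, 41, 57, 43, 60, 69, 82]


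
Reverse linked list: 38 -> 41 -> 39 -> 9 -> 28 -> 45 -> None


Step 1: curr=38, set curr.next=prev(None) | reversed so far: 38
Step 2: curr=41, set curr.next=prev(38) | reversed so far: 41 -> 38
Step 3: curr=39, set curr.next=prev(41) | reversed so far: 39 -> 41 -> 38
Step 4: curr=9, set curr.next=prev(39) | reversed so far: 9 -> 39 -> 41 -> 38
Step 5: curr=28, set curr.next=prev(9) | reversed so far: 28 -> 9 -> 39 -> 41 -> 38
Step 6: curr=45, set curr.next=prev(28) | reversed so far: 45 -> 28 -> 9 -> 39 -> 41 -> 38

45 -> 28 -> 9 -> 39 -> 41 -> 38 -> None


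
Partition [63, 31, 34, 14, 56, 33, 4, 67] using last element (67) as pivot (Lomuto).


Pivot: 67
  63 <= 67: advance i (no swap)
  31 <= 67: advance i (no swap)
  34 <= 67: advance i (no swap)
  14 <= 67: advance i (no swap)
  56 <= 67: advance i (no swap)
  33 <= 67: advance i (no swap)
  4 <= 67: advance i (no swap)
Place pivot at 7: [63, 31, 34, 14, 56, 33, 4, 67]

Partitioned: [63, 31, 34, 14, 56, 33, 4, 67]


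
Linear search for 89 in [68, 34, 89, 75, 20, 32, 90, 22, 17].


i=0: 68!=89
i=1: 34!=89
i=2: 89==89 found!

Found at 2, 3 comps


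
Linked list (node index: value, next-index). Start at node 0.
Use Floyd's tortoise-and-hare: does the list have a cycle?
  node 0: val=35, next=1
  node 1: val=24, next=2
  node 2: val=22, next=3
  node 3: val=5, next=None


Floyd's tortoise (slow, +1) and hare (fast, +2):
  init: slow=0, fast=0
  step 1: slow=1, fast=2
  step 2: fast 2->3->None, no cycle

Cycle: no


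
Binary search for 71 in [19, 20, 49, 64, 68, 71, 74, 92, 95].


Step 1: lo=0, hi=8, mid=4, val=68
Step 2: lo=5, hi=8, mid=6, val=74
Step 3: lo=5, hi=5, mid=5, val=71

Found at index 5


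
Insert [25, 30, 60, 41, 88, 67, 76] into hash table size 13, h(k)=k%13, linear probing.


Insert 25: h=12 -> slot 12
Insert 30: h=4 -> slot 4
Insert 60: h=8 -> slot 8
Insert 41: h=2 -> slot 2
Insert 88: h=10 -> slot 10
Insert 67: h=2, 1 probes -> slot 3
Insert 76: h=11 -> slot 11

Table: [None, None, 41, 67, 30, None, None, None, 60, None, 88, 76, 25]


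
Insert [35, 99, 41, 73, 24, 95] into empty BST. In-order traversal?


Insert 35: root
Insert 99: R from 35
Insert 41: R from 35 -> L from 99
Insert 73: R from 35 -> L from 99 -> R from 41
Insert 24: L from 35
Insert 95: R from 35 -> L from 99 -> R from 41 -> R from 73

In-order: [24, 35, 41, 73, 95, 99]


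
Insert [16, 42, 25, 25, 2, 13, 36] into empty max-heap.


Insert 16: [16]
Insert 42: [42, 16]
Insert 25: [42, 16, 25]
Insert 25: [42, 25, 25, 16]
Insert 2: [42, 25, 25, 16, 2]
Insert 13: [42, 25, 25, 16, 2, 13]
Insert 36: [42, 25, 36, 16, 2, 13, 25]

Final heap: [42, 25, 36, 16, 2, 13, 25]


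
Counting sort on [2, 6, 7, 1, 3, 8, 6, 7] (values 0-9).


Input: [2, 6, 7, 1, 3, 8, 6, 7]
Counts: [0, 1, 1, 1, 0, 0, 2, 2, 1, 0]

Sorted: [1, 2, 3, 6, 6, 7, 7, 8]


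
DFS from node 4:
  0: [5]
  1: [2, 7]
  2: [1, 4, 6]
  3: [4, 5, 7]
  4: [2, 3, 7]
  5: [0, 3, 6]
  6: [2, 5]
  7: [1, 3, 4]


Visit 4, push [7, 3, 2]
Visit 2, push [6, 1]
Visit 1, push [7]
Visit 7, push [3]
Visit 3, push [5]
Visit 5, push [6, 0]
Visit 0, push []
Visit 6, push []

DFS order: [4, 2, 1, 7, 3, 5, 0, 6]


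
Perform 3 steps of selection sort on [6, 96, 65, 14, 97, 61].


Initial: [6, 96, 65, 14, 97, 61]
Step 1: min=6 at 0
  Swap: [6, 96, 65, 14, 97, 61]
Step 2: min=14 at 3
  Swap: [6, 14, 65, 96, 97, 61]
Step 3: min=61 at 5
  Swap: [6, 14, 61, 96, 97, 65]

After 3 steps: [6, 14, 61, 96, 97, 65]


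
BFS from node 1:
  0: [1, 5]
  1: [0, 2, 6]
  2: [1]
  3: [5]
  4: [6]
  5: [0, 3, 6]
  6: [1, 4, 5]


Visit 1, enqueue [0, 2, 6]
Visit 0, enqueue [5]
Visit 2, enqueue []
Visit 6, enqueue [4]
Visit 5, enqueue [3]
Visit 4, enqueue []
Visit 3, enqueue []

BFS order: [1, 0, 2, 6, 5, 4, 3]


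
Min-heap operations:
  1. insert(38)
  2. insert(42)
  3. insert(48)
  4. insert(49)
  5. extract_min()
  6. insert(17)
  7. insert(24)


insert(38) -> [38]
insert(42) -> [38, 42]
insert(48) -> [38, 42, 48]
insert(49) -> [38, 42, 48, 49]
extract_min()->38, [42, 49, 48]
insert(17) -> [17, 42, 48, 49]
insert(24) -> [17, 24, 48, 49, 42]

Final heap: [17, 24, 48, 49, 42]


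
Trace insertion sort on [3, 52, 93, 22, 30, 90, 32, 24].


Initial: [3, 52, 93, 22, 30, 90, 32, 24]
Insert 52: [3, 52, 93, 22, 30, 90, 32, 24]
Insert 93: [3, 52, 93, 22, 30, 90, 32, 24]
Insert 22: [3, 22, 52, 93, 30, 90, 32, 24]
Insert 30: [3, 22, 30, 52, 93, 90, 32, 24]
Insert 90: [3, 22, 30, 52, 90, 93, 32, 24]
Insert 32: [3, 22, 30, 32, 52, 90, 93, 24]
Insert 24: [3, 22, 24, 30, 32, 52, 90, 93]

Sorted: [3, 22, 24, 30, 32, 52, 90, 93]


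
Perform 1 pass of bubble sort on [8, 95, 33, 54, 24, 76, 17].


Initial: [8, 95, 33, 54, 24, 76, 17]
Pass 1: [8, 33, 54, 24, 76, 17, 95] (5 swaps)

After 1 pass: [8, 33, 54, 24, 76, 17, 95]


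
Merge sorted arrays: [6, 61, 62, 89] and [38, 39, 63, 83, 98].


Take 6 from A
Take 38 from B
Take 39 from B
Take 61 from A
Take 62 from A
Take 63 from B
Take 83 from B
Take 89 from A

Merged: [6, 38, 39, 61, 62, 63, 83, 89, 98]


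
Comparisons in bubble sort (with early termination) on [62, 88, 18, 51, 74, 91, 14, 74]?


Algorithm: bubble sort (with early termination)
Input: [62, 88, 18, 51, 74, 91, 14, 74]
Sorted: [14, 18, 51, 62, 74, 74, 88, 91]

28


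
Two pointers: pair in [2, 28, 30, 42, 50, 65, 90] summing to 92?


lo=0(2)+hi=6(90)=92

Yes: 2+90=92


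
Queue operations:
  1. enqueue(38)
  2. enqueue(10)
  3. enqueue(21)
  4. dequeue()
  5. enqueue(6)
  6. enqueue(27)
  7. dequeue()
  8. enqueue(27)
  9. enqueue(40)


enqueue(38) -> [38]
enqueue(10) -> [38, 10]
enqueue(21) -> [38, 10, 21]
dequeue()->38, [10, 21]
enqueue(6) -> [10, 21, 6]
enqueue(27) -> [10, 21, 6, 27]
dequeue()->10, [21, 6, 27]
enqueue(27) -> [21, 6, 27, 27]
enqueue(40) -> [21, 6, 27, 27, 40]

Final queue: [21, 6, 27, 27, 40]


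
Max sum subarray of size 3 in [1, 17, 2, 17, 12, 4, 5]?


[0:3]: 20
[1:4]: 36
[2:5]: 31
[3:6]: 33
[4:7]: 21

Max: 36 at [1:4]


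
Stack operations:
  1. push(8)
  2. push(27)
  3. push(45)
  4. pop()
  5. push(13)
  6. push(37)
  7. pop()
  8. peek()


push(8) -> [8]
push(27) -> [8, 27]
push(45) -> [8, 27, 45]
pop()->45, [8, 27]
push(13) -> [8, 27, 13]
push(37) -> [8, 27, 13, 37]
pop()->37, [8, 27, 13]
peek()->13

Final stack: [8, 27, 13]


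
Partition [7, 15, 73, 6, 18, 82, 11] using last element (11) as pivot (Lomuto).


Pivot: 11
  7 <= 11: advance i (no swap)
  6 <= 11: swap -> [7, 6, 73, 15, 18, 82, 11]
Place pivot at 2: [7, 6, 11, 15, 18, 82, 73]

Partitioned: [7, 6, 11, 15, 18, 82, 73]


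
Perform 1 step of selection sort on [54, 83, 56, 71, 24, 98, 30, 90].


Initial: [54, 83, 56, 71, 24, 98, 30, 90]
Step 1: min=24 at 4
  Swap: [24, 83, 56, 71, 54, 98, 30, 90]

After 1 step: [24, 83, 56, 71, 54, 98, 30, 90]


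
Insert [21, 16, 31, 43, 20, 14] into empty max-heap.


Insert 21: [21]
Insert 16: [21, 16]
Insert 31: [31, 16, 21]
Insert 43: [43, 31, 21, 16]
Insert 20: [43, 31, 21, 16, 20]
Insert 14: [43, 31, 21, 16, 20, 14]

Final heap: [43, 31, 21, 16, 20, 14]


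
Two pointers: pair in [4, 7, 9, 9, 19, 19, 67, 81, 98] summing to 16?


lo=0(4)+hi=8(98)=102
lo=0(4)+hi=7(81)=85
lo=0(4)+hi=6(67)=71
lo=0(4)+hi=5(19)=23
lo=0(4)+hi=4(19)=23
lo=0(4)+hi=3(9)=13
lo=1(7)+hi=3(9)=16

Yes: 7+9=16


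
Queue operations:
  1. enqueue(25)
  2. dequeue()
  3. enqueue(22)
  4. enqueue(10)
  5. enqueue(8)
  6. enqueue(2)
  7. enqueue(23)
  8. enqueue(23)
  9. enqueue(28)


enqueue(25) -> [25]
dequeue()->25, []
enqueue(22) -> [22]
enqueue(10) -> [22, 10]
enqueue(8) -> [22, 10, 8]
enqueue(2) -> [22, 10, 8, 2]
enqueue(23) -> [22, 10, 8, 2, 23]
enqueue(23) -> [22, 10, 8, 2, 23, 23]
enqueue(28) -> [22, 10, 8, 2, 23, 23, 28]

Final queue: [22, 10, 8, 2, 23, 23, 28]


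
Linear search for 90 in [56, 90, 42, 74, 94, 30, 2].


i=0: 56!=90
i=1: 90==90 found!

Found at 1, 2 comps


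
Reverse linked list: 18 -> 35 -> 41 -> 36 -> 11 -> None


Step 1: curr=18, set curr.next=prev(None) | reversed so far: 18
Step 2: curr=35, set curr.next=prev(18) | reversed so far: 35 -> 18
Step 3: curr=41, set curr.next=prev(35) | reversed so far: 41 -> 35 -> 18
Step 4: curr=36, set curr.next=prev(41) | reversed so far: 36 -> 41 -> 35 -> 18
Step 5: curr=11, set curr.next=prev(36) | reversed so far: 11 -> 36 -> 41 -> 35 -> 18

11 -> 36 -> 41 -> 35 -> 18 -> None


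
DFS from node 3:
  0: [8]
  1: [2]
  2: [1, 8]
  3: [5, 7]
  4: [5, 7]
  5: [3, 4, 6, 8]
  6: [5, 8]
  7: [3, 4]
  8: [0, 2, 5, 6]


Visit 3, push [7, 5]
Visit 5, push [8, 6, 4]
Visit 4, push [7]
Visit 7, push []
Visit 6, push [8]
Visit 8, push [2, 0]
Visit 0, push []
Visit 2, push [1]
Visit 1, push []

DFS order: [3, 5, 4, 7, 6, 8, 0, 2, 1]


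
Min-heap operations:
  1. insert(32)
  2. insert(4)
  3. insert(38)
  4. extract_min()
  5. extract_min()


insert(32) -> [32]
insert(4) -> [4, 32]
insert(38) -> [4, 32, 38]
extract_min()->4, [32, 38]
extract_min()->32, [38]

Final heap: [38]


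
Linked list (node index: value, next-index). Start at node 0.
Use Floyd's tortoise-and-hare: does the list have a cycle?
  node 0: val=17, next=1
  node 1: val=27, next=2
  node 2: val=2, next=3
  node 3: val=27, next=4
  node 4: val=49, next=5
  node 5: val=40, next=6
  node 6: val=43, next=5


Floyd's tortoise (slow, +1) and hare (fast, +2):
  init: slow=0, fast=0
  step 1: slow=1, fast=2
  step 2: slow=2, fast=4
  step 3: slow=3, fast=6
  step 4: slow=4, fast=6
  step 5: slow=5, fast=6
  step 6: slow=6, fast=6
  slow == fast at node 6: cycle detected

Cycle: yes
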